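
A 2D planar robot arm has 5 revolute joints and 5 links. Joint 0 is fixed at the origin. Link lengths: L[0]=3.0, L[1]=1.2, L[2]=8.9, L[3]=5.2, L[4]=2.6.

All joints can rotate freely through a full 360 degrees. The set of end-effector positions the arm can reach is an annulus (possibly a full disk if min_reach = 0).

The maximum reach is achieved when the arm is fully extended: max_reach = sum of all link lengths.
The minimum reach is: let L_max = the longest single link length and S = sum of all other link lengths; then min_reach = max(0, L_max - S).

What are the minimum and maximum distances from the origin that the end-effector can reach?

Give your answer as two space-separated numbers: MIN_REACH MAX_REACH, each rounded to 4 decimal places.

Answer: 0.0000 20.9000

Derivation:
Link lengths: [3.0, 1.2, 8.9, 5.2, 2.6]
max_reach = 3 + 1.2 + 8.9 + 5.2 + 2.6 = 20.9
L_max = max([3.0, 1.2, 8.9, 5.2, 2.6]) = 8.9
S (sum of others) = 20.9 - 8.9 = 12
min_reach = max(0, 8.9 - 12) = max(0, -3.1) = 0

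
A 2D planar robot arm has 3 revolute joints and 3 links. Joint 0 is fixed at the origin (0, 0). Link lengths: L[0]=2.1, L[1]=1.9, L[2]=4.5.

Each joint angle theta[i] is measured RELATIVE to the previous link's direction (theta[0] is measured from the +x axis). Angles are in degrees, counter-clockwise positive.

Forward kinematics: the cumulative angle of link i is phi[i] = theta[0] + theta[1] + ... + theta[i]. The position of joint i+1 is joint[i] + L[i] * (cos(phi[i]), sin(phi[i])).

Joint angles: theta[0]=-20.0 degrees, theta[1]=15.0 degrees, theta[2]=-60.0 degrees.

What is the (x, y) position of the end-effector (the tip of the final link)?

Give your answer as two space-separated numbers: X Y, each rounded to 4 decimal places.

Answer: 5.7679 -4.9622

Derivation:
joint[0] = (0.0000, 0.0000)  (base)
link 0: phi[0] = -20 = -20 deg
  cos(-20 deg) = 0.9397, sin(-20 deg) = -0.3420
  joint[1] = (0.0000, 0.0000) + 2.1 * (0.9397, -0.3420) = (0.0000 + 1.9734, 0.0000 + -0.7182) = (1.9734, -0.7182)
link 1: phi[1] = -20 + 15 = -5 deg
  cos(-5 deg) = 0.9962, sin(-5 deg) = -0.0872
  joint[2] = (1.9734, -0.7182) + 1.9 * (0.9962, -0.0872) = (1.9734 + 1.8928, -0.7182 + -0.1656) = (3.8661, -0.8838)
link 2: phi[2] = -20 + 15 + -60 = -65 deg
  cos(-65 deg) = 0.4226, sin(-65 deg) = -0.9063
  joint[3] = (3.8661, -0.8838) + 4.5 * (0.4226, -0.9063) = (3.8661 + 1.9018, -0.8838 + -4.0784) = (5.7679, -4.9622)
End effector: (5.7679, -4.9622)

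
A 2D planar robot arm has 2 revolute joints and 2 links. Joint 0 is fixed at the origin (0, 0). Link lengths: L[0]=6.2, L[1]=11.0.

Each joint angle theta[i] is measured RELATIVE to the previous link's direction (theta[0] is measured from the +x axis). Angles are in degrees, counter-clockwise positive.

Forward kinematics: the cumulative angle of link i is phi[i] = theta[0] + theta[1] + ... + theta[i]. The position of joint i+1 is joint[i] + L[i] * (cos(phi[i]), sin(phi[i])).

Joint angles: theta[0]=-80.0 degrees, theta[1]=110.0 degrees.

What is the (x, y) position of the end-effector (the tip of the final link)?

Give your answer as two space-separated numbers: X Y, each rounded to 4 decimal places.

joint[0] = (0.0000, 0.0000)  (base)
link 0: phi[0] = -80 = -80 deg
  cos(-80 deg) = 0.1736, sin(-80 deg) = -0.9848
  joint[1] = (0.0000, 0.0000) + 6.2 * (0.1736, -0.9848) = (0.0000 + 1.0766, 0.0000 + -6.1058) = (1.0766, -6.1058)
link 1: phi[1] = -80 + 110 = 30 deg
  cos(30 deg) = 0.8660, sin(30 deg) = 0.5000
  joint[2] = (1.0766, -6.1058) + 11 * (0.8660, 0.5000) = (1.0766 + 9.5263, -6.1058 + 5.5000) = (10.6029, -0.6058)
End effector: (10.6029, -0.6058)

Answer: 10.6029 -0.6058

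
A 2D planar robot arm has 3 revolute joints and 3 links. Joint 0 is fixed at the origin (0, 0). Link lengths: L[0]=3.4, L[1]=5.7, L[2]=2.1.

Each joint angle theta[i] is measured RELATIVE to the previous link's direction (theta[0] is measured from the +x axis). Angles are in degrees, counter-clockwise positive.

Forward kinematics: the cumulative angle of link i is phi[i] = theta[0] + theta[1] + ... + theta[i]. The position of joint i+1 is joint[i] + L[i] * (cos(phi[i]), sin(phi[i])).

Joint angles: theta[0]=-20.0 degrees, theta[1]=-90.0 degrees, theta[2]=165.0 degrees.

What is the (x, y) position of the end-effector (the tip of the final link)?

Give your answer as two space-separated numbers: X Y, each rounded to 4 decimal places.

Answer: 2.4500 -4.7989

Derivation:
joint[0] = (0.0000, 0.0000)  (base)
link 0: phi[0] = -20 = -20 deg
  cos(-20 deg) = 0.9397, sin(-20 deg) = -0.3420
  joint[1] = (0.0000, 0.0000) + 3.4 * (0.9397, -0.3420) = (0.0000 + 3.1950, 0.0000 + -1.1629) = (3.1950, -1.1629)
link 1: phi[1] = -20 + -90 = -110 deg
  cos(-110 deg) = -0.3420, sin(-110 deg) = -0.9397
  joint[2] = (3.1950, -1.1629) + 5.7 * (-0.3420, -0.9397) = (3.1950 + -1.9495, -1.1629 + -5.3562) = (1.2454, -6.5191)
link 2: phi[2] = -20 + -90 + 165 = 55 deg
  cos(55 deg) = 0.5736, sin(55 deg) = 0.8192
  joint[3] = (1.2454, -6.5191) + 2.1 * (0.5736, 0.8192) = (1.2454 + 1.2045, -6.5191 + 1.7202) = (2.4500, -4.7989)
End effector: (2.4500, -4.7989)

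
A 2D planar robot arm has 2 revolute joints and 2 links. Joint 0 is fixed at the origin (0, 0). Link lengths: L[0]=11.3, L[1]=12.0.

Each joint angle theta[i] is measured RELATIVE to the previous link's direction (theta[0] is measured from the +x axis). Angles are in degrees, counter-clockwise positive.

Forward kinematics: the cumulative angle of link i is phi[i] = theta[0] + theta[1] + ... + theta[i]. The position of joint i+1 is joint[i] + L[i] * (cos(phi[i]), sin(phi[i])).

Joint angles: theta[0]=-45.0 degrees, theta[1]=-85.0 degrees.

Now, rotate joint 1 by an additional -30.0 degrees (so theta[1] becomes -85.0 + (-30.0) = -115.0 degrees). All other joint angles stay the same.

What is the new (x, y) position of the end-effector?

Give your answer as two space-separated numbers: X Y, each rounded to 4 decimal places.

joint[0] = (0.0000, 0.0000)  (base)
link 0: phi[0] = -45 = -45 deg
  cos(-45 deg) = 0.7071, sin(-45 deg) = -0.7071
  joint[1] = (0.0000, 0.0000) + 11.3 * (0.7071, -0.7071) = (0.0000 + 7.9903, 0.0000 + -7.9903) = (7.9903, -7.9903)
link 1: phi[1] = -45 + -115 = -160 deg
  cos(-160 deg) = -0.9397, sin(-160 deg) = -0.3420
  joint[2] = (7.9903, -7.9903) + 12 * (-0.9397, -0.3420) = (7.9903 + -11.2763, -7.9903 + -4.1042) = (-3.2860, -12.0945)
End effector: (-3.2860, -12.0945)

Answer: -3.2860 -12.0945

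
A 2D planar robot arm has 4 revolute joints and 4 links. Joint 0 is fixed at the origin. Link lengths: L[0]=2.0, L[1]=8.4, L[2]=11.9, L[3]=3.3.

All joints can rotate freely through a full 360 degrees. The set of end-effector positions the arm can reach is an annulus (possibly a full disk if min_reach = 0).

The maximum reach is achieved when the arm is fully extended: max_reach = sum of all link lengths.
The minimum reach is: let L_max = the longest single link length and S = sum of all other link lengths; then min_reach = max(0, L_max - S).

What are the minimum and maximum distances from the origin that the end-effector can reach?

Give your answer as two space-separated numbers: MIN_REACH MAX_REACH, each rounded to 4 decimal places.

Link lengths: [2.0, 8.4, 11.9, 3.3]
max_reach = 2 + 8.4 + 11.9 + 3.3 = 25.6
L_max = max([2.0, 8.4, 11.9, 3.3]) = 11.9
S (sum of others) = 25.6 - 11.9 = 13.7
min_reach = max(0, 11.9 - 13.7) = max(0, -1.8) = 0

Answer: 0.0000 25.6000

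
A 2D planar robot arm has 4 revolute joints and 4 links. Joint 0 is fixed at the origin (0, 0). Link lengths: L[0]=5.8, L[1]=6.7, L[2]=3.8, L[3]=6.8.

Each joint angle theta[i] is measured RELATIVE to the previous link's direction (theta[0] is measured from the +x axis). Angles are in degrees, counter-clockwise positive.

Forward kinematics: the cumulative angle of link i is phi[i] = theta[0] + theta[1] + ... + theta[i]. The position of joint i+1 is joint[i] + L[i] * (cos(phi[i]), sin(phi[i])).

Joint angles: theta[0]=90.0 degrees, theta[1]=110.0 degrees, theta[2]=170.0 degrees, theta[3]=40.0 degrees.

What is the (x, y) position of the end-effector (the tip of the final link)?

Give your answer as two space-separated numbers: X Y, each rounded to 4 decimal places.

joint[0] = (0.0000, 0.0000)  (base)
link 0: phi[0] = 90 = 90 deg
  cos(90 deg) = 0.0000, sin(90 deg) = 1.0000
  joint[1] = (0.0000, 0.0000) + 5.8 * (0.0000, 1.0000) = (0.0000 + 0.0000, 0.0000 + 5.8000) = (0.0000, 5.8000)
link 1: phi[1] = 90 + 110 = 200 deg
  cos(200 deg) = -0.9397, sin(200 deg) = -0.3420
  joint[2] = (0.0000, 5.8000) + 6.7 * (-0.9397, -0.3420) = (0.0000 + -6.2959, 5.8000 + -2.2915) = (-6.2959, 3.5085)
link 2: phi[2] = 90 + 110 + 170 = 370 deg
  cos(370 deg) = 0.9848, sin(370 deg) = 0.1736
  joint[3] = (-6.2959, 3.5085) + 3.8 * (0.9848, 0.1736) = (-6.2959 + 3.7423, 3.5085 + 0.6599) = (-2.5537, 4.1683)
link 3: phi[3] = 90 + 110 + 170 + 40 = 410 deg
  cos(410 deg) = 0.6428, sin(410 deg) = 0.7660
  joint[4] = (-2.5537, 4.1683) + 6.8 * (0.6428, 0.7660) = (-2.5537 + 4.3710, 4.1683 + 5.2091) = (1.8173, 9.3774)
End effector: (1.8173, 9.3774)

Answer: 1.8173 9.3774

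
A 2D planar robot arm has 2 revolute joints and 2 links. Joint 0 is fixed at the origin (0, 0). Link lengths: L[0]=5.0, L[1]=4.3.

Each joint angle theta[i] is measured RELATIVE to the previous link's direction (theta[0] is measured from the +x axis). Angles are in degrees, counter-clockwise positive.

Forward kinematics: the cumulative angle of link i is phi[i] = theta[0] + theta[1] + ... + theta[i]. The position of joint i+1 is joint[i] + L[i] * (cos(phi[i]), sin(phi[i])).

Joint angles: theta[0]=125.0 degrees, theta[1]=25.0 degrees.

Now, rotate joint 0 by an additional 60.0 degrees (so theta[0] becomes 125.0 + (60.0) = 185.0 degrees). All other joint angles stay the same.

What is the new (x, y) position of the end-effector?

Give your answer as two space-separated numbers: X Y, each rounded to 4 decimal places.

Answer: -8.7049 -2.5858

Derivation:
joint[0] = (0.0000, 0.0000)  (base)
link 0: phi[0] = 185 = 185 deg
  cos(185 deg) = -0.9962, sin(185 deg) = -0.0872
  joint[1] = (0.0000, 0.0000) + 5 * (-0.9962, -0.0872) = (0.0000 + -4.9810, 0.0000 + -0.4358) = (-4.9810, -0.4358)
link 1: phi[1] = 185 + 25 = 210 deg
  cos(210 deg) = -0.8660, sin(210 deg) = -0.5000
  joint[2] = (-4.9810, -0.4358) + 4.3 * (-0.8660, -0.5000) = (-4.9810 + -3.7239, -0.4358 + -2.1500) = (-8.7049, -2.5858)
End effector: (-8.7049, -2.5858)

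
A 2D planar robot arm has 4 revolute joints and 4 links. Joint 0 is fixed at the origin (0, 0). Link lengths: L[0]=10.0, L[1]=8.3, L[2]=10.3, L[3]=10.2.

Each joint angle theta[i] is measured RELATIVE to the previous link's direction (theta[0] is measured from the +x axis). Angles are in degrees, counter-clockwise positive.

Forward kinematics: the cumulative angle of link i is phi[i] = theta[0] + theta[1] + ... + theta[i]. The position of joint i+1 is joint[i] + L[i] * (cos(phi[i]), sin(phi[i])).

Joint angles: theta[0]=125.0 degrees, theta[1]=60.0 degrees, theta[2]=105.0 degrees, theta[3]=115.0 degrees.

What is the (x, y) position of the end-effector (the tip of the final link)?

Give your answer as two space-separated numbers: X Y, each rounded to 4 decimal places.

joint[0] = (0.0000, 0.0000)  (base)
link 0: phi[0] = 125 = 125 deg
  cos(125 deg) = -0.5736, sin(125 deg) = 0.8192
  joint[1] = (0.0000, 0.0000) + 10 * (-0.5736, 0.8192) = (0.0000 + -5.7358, 0.0000 + 8.1915) = (-5.7358, 8.1915)
link 1: phi[1] = 125 + 60 = 185 deg
  cos(185 deg) = -0.9962, sin(185 deg) = -0.0872
  joint[2] = (-5.7358, 8.1915) + 8.3 * (-0.9962, -0.0872) = (-5.7358 + -8.2684, 8.1915 + -0.7234) = (-14.0042, 7.4681)
link 2: phi[2] = 125 + 60 + 105 = 290 deg
  cos(290 deg) = 0.3420, sin(290 deg) = -0.9397
  joint[3] = (-14.0042, 7.4681) + 10.3 * (0.3420, -0.9397) = (-14.0042 + 3.5228, 7.4681 + -9.6788) = (-10.4814, -2.2107)
link 3: phi[3] = 125 + 60 + 105 + 115 = 405 deg
  cos(405 deg) = 0.7071, sin(405 deg) = 0.7071
  joint[4] = (-10.4814, -2.2107) + 10.2 * (0.7071, 0.7071) = (-10.4814 + 7.2125, -2.2107 + 7.2125) = (-3.2689, 5.0018)
End effector: (-3.2689, 5.0018)

Answer: -3.2689 5.0018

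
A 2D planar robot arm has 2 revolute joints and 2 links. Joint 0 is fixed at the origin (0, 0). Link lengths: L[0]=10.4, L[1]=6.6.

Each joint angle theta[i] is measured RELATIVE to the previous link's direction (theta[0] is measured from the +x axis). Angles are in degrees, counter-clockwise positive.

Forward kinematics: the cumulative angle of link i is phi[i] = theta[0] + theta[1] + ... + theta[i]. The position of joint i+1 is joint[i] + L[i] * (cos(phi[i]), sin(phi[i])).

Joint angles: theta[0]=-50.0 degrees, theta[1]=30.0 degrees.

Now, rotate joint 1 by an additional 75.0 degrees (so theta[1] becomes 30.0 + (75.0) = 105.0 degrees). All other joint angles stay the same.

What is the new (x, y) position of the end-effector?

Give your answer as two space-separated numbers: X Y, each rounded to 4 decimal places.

Answer: 10.4706 -2.5605

Derivation:
joint[0] = (0.0000, 0.0000)  (base)
link 0: phi[0] = -50 = -50 deg
  cos(-50 deg) = 0.6428, sin(-50 deg) = -0.7660
  joint[1] = (0.0000, 0.0000) + 10.4 * (0.6428, -0.7660) = (0.0000 + 6.6850, 0.0000 + -7.9669) = (6.6850, -7.9669)
link 1: phi[1] = -50 + 105 = 55 deg
  cos(55 deg) = 0.5736, sin(55 deg) = 0.8192
  joint[2] = (6.6850, -7.9669) + 6.6 * (0.5736, 0.8192) = (6.6850 + 3.7856, -7.9669 + 5.4064) = (10.4706, -2.5605)
End effector: (10.4706, -2.5605)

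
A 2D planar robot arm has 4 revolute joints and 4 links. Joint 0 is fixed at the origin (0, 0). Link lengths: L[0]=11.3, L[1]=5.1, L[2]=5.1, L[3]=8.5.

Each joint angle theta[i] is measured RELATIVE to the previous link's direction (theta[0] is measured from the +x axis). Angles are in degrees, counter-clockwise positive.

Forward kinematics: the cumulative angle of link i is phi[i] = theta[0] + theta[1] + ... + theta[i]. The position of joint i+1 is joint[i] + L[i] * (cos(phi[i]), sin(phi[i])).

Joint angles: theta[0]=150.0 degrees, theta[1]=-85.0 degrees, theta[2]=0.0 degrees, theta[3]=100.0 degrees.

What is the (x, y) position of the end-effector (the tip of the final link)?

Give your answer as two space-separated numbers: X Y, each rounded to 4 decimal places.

joint[0] = (0.0000, 0.0000)  (base)
link 0: phi[0] = 150 = 150 deg
  cos(150 deg) = -0.8660, sin(150 deg) = 0.5000
  joint[1] = (0.0000, 0.0000) + 11.3 * (-0.8660, 0.5000) = (0.0000 + -9.7861, 0.0000 + 5.6500) = (-9.7861, 5.6500)
link 1: phi[1] = 150 + -85 = 65 deg
  cos(65 deg) = 0.4226, sin(65 deg) = 0.9063
  joint[2] = (-9.7861, 5.6500) + 5.1 * (0.4226, 0.9063) = (-9.7861 + 2.1554, 5.6500 + 4.6222) = (-7.6307, 10.2722)
link 2: phi[2] = 150 + -85 + 0 = 65 deg
  cos(65 deg) = 0.4226, sin(65 deg) = 0.9063
  joint[3] = (-7.6307, 10.2722) + 5.1 * (0.4226, 0.9063) = (-7.6307 + 2.1554, 10.2722 + 4.6222) = (-5.4754, 14.8943)
link 3: phi[3] = 150 + -85 + 0 + 100 = 165 deg
  cos(165 deg) = -0.9659, sin(165 deg) = 0.2588
  joint[4] = (-5.4754, 14.8943) + 8.5 * (-0.9659, 0.2588) = (-5.4754 + -8.2104, 14.8943 + 2.2000) = (-13.6858, 17.0943)
End effector: (-13.6858, 17.0943)

Answer: -13.6858 17.0943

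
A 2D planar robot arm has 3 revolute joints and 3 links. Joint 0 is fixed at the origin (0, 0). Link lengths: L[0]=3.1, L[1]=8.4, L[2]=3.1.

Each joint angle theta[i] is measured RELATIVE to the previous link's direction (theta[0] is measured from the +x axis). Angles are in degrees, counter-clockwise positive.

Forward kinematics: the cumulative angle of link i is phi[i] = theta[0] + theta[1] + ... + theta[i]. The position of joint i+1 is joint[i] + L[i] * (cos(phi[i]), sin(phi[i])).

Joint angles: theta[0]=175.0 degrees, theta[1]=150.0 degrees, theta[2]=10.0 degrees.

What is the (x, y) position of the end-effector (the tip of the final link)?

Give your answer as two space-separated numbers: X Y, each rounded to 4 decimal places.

Answer: 6.6022 -5.8580

Derivation:
joint[0] = (0.0000, 0.0000)  (base)
link 0: phi[0] = 175 = 175 deg
  cos(175 deg) = -0.9962, sin(175 deg) = 0.0872
  joint[1] = (0.0000, 0.0000) + 3.1 * (-0.9962, 0.0872) = (0.0000 + -3.0882, 0.0000 + 0.2702) = (-3.0882, 0.2702)
link 1: phi[1] = 175 + 150 = 325 deg
  cos(325 deg) = 0.8192, sin(325 deg) = -0.5736
  joint[2] = (-3.0882, 0.2702) + 8.4 * (0.8192, -0.5736) = (-3.0882 + 6.8809, 0.2702 + -4.8180) = (3.7927, -4.5479)
link 2: phi[2] = 175 + 150 + 10 = 335 deg
  cos(335 deg) = 0.9063, sin(335 deg) = -0.4226
  joint[3] = (3.7927, -4.5479) + 3.1 * (0.9063, -0.4226) = (3.7927 + 2.8096, -4.5479 + -1.3101) = (6.6022, -5.8580)
End effector: (6.6022, -5.8580)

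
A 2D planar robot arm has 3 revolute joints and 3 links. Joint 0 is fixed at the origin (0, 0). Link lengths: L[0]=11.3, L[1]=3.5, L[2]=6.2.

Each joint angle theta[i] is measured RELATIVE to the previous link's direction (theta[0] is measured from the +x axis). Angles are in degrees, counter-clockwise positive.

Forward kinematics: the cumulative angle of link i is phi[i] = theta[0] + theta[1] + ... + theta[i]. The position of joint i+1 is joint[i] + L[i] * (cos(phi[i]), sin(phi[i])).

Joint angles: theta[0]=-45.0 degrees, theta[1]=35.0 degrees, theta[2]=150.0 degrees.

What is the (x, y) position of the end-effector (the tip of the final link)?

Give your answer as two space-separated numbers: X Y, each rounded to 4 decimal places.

joint[0] = (0.0000, 0.0000)  (base)
link 0: phi[0] = -45 = -45 deg
  cos(-45 deg) = 0.7071, sin(-45 deg) = -0.7071
  joint[1] = (0.0000, 0.0000) + 11.3 * (0.7071, -0.7071) = (0.0000 + 7.9903, 0.0000 + -7.9903) = (7.9903, -7.9903)
link 1: phi[1] = -45 + 35 = -10 deg
  cos(-10 deg) = 0.9848, sin(-10 deg) = -0.1736
  joint[2] = (7.9903, -7.9903) + 3.5 * (0.9848, -0.1736) = (7.9903 + 3.4468, -7.9903 + -0.6078) = (11.4371, -8.5981)
link 2: phi[2] = -45 + 35 + 150 = 140 deg
  cos(140 deg) = -0.7660, sin(140 deg) = 0.6428
  joint[3] = (11.4371, -8.5981) + 6.2 * (-0.7660, 0.6428) = (11.4371 + -4.7495, -8.5981 + 3.9853) = (6.6877, -4.6128)
End effector: (6.6877, -4.6128)

Answer: 6.6877 -4.6128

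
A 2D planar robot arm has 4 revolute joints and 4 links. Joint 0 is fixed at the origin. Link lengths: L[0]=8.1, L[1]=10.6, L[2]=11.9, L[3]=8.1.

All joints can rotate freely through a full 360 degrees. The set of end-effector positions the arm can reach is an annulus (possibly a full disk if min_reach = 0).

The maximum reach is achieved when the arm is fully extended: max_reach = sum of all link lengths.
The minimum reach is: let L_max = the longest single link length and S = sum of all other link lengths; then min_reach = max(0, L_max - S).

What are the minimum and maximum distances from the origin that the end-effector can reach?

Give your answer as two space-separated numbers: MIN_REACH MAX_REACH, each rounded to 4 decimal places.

Link lengths: [8.1, 10.6, 11.9, 8.1]
max_reach = 8.1 + 10.6 + 11.9 + 8.1 = 38.7
L_max = max([8.1, 10.6, 11.9, 8.1]) = 11.9
S (sum of others) = 38.7 - 11.9 = 26.8
min_reach = max(0, 11.9 - 26.8) = max(0, -14.9) = 0

Answer: 0.0000 38.7000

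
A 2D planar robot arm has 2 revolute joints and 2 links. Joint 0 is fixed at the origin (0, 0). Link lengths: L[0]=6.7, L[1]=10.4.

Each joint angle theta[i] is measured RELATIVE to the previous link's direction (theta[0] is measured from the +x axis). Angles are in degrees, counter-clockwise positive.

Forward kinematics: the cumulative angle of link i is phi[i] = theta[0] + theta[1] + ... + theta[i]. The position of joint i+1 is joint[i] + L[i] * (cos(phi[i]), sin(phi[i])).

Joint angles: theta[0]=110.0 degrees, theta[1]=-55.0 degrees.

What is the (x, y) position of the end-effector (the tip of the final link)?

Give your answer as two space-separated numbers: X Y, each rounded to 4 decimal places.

joint[0] = (0.0000, 0.0000)  (base)
link 0: phi[0] = 110 = 110 deg
  cos(110 deg) = -0.3420, sin(110 deg) = 0.9397
  joint[1] = (0.0000, 0.0000) + 6.7 * (-0.3420, 0.9397) = (0.0000 + -2.2915, 0.0000 + 6.2959) = (-2.2915, 6.2959)
link 1: phi[1] = 110 + -55 = 55 deg
  cos(55 deg) = 0.5736, sin(55 deg) = 0.8192
  joint[2] = (-2.2915, 6.2959) + 10.4 * (0.5736, 0.8192) = (-2.2915 + 5.9652, 6.2959 + 8.5192) = (3.6737, 14.8151)
End effector: (3.6737, 14.8151)

Answer: 3.6737 14.8151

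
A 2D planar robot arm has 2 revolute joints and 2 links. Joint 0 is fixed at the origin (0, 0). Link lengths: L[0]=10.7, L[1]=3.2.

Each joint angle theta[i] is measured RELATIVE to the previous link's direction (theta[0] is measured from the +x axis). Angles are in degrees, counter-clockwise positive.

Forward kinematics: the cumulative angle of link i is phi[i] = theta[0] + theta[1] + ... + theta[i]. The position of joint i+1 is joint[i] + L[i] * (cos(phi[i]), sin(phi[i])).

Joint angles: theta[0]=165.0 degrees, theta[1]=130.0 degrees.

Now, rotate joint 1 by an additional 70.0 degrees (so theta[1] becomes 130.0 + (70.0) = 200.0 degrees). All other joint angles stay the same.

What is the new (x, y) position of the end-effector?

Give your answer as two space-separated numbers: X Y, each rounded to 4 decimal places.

joint[0] = (0.0000, 0.0000)  (base)
link 0: phi[0] = 165 = 165 deg
  cos(165 deg) = -0.9659, sin(165 deg) = 0.2588
  joint[1] = (0.0000, 0.0000) + 10.7 * (-0.9659, 0.2588) = (0.0000 + -10.3354, 0.0000 + 2.7694) = (-10.3354, 2.7694)
link 1: phi[1] = 165 + 200 = 365 deg
  cos(365 deg) = 0.9962, sin(365 deg) = 0.0872
  joint[2] = (-10.3354, 2.7694) + 3.2 * (0.9962, 0.0872) = (-10.3354 + 3.1878, 2.7694 + 0.2789) = (-7.1476, 3.0483)
End effector: (-7.1476, 3.0483)

Answer: -7.1476 3.0483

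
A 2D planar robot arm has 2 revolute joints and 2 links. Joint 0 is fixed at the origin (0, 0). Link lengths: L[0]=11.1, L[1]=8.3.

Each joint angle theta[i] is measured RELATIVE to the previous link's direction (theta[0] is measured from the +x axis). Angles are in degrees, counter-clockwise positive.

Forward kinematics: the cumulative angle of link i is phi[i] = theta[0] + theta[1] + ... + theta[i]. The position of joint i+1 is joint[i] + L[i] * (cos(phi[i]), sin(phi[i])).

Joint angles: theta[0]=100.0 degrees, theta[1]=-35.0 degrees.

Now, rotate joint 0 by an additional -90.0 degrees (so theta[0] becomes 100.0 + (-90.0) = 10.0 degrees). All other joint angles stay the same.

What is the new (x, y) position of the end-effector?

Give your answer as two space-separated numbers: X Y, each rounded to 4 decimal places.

Answer: 18.4537 -1.5802

Derivation:
joint[0] = (0.0000, 0.0000)  (base)
link 0: phi[0] = 10 = 10 deg
  cos(10 deg) = 0.9848, sin(10 deg) = 0.1736
  joint[1] = (0.0000, 0.0000) + 11.1 * (0.9848, 0.1736) = (0.0000 + 10.9314, 0.0000 + 1.9275) = (10.9314, 1.9275)
link 1: phi[1] = 10 + -35 = -25 deg
  cos(-25 deg) = 0.9063, sin(-25 deg) = -0.4226
  joint[2] = (10.9314, 1.9275) + 8.3 * (0.9063, -0.4226) = (10.9314 + 7.5224, 1.9275 + -3.5077) = (18.4537, -1.5802)
End effector: (18.4537, -1.5802)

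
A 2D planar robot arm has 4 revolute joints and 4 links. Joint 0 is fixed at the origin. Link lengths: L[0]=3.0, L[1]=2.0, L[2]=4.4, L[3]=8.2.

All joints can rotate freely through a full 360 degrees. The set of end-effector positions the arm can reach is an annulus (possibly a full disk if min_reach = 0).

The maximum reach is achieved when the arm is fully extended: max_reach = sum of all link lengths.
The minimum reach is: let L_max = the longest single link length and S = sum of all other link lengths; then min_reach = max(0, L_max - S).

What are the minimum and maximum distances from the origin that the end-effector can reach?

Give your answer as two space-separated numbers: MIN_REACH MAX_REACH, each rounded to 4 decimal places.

Link lengths: [3.0, 2.0, 4.4, 8.2]
max_reach = 3 + 2 + 4.4 + 8.2 = 17.6
L_max = max([3.0, 2.0, 4.4, 8.2]) = 8.2
S (sum of others) = 17.6 - 8.2 = 9.4
min_reach = max(0, 8.2 - 9.4) = max(0, -1.2) = 0

Answer: 0.0000 17.6000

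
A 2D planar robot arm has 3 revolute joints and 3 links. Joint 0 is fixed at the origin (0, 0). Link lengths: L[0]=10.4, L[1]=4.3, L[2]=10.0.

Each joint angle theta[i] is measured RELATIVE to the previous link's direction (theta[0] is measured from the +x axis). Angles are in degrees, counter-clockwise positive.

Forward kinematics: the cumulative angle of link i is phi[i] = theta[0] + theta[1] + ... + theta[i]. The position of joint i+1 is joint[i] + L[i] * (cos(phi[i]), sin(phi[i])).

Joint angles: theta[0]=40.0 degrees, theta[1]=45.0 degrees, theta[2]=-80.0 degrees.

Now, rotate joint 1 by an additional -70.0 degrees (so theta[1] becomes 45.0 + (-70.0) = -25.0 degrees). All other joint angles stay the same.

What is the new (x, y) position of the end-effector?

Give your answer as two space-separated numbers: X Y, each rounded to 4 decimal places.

Answer: 16.3465 -1.2652

Derivation:
joint[0] = (0.0000, 0.0000)  (base)
link 0: phi[0] = 40 = 40 deg
  cos(40 deg) = 0.7660, sin(40 deg) = 0.6428
  joint[1] = (0.0000, 0.0000) + 10.4 * (0.7660, 0.6428) = (0.0000 + 7.9669, 0.0000 + 6.6850) = (7.9669, 6.6850)
link 1: phi[1] = 40 + -25 = 15 deg
  cos(15 deg) = 0.9659, sin(15 deg) = 0.2588
  joint[2] = (7.9669, 6.6850) + 4.3 * (0.9659, 0.2588) = (7.9669 + 4.1535, 6.6850 + 1.1129) = (12.1203, 7.7979)
link 2: phi[2] = 40 + -25 + -80 = -65 deg
  cos(-65 deg) = 0.4226, sin(-65 deg) = -0.9063
  joint[3] = (12.1203, 7.7979) + 10 * (0.4226, -0.9063) = (12.1203 + 4.2262, 7.7979 + -9.0631) = (16.3465, -1.2652)
End effector: (16.3465, -1.2652)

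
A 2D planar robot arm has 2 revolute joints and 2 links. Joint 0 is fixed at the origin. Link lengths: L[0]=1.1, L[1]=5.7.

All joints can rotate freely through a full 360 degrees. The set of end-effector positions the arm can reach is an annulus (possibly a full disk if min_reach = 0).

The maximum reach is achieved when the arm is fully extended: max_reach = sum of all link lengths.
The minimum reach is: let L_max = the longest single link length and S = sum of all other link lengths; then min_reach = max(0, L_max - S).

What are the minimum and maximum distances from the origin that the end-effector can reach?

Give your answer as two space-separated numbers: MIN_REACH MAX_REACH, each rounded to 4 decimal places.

Link lengths: [1.1, 5.7]
max_reach = 1.1 + 5.7 = 6.8
L_max = max([1.1, 5.7]) = 5.7
S (sum of others) = 6.8 - 5.7 = 1.1
min_reach = max(0, 5.7 - 1.1) = max(0, 4.6) = 4.6

Answer: 4.6000 6.8000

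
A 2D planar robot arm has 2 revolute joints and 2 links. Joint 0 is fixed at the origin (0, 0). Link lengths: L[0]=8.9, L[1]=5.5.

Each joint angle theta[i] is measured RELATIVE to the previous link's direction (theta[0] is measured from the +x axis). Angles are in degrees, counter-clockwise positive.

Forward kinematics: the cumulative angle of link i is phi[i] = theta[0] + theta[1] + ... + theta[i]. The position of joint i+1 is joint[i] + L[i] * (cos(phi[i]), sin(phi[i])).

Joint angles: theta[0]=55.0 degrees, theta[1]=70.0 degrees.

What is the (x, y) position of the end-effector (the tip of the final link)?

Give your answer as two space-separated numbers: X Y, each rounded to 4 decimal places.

Answer: 1.9502 11.7958

Derivation:
joint[0] = (0.0000, 0.0000)  (base)
link 0: phi[0] = 55 = 55 deg
  cos(55 deg) = 0.5736, sin(55 deg) = 0.8192
  joint[1] = (0.0000, 0.0000) + 8.9 * (0.5736, 0.8192) = (0.0000 + 5.1048, 0.0000 + 7.2905) = (5.1048, 7.2905)
link 1: phi[1] = 55 + 70 = 125 deg
  cos(125 deg) = -0.5736, sin(125 deg) = 0.8192
  joint[2] = (5.1048, 7.2905) + 5.5 * (-0.5736, 0.8192) = (5.1048 + -3.1547, 7.2905 + 4.5053) = (1.9502, 11.7958)
End effector: (1.9502, 11.7958)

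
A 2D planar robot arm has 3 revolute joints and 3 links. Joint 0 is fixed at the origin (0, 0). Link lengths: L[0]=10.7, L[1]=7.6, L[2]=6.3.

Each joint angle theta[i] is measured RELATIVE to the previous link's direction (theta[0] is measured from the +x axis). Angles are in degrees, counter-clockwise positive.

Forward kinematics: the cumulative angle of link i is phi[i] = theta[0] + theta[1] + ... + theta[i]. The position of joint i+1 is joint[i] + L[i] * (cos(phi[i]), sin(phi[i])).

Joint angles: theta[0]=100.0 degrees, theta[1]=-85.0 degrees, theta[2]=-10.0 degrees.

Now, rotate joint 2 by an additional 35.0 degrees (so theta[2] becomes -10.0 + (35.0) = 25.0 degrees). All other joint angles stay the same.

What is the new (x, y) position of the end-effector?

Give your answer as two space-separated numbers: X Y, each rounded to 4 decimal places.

Answer: 10.3091 16.5540

Derivation:
joint[0] = (0.0000, 0.0000)  (base)
link 0: phi[0] = 100 = 100 deg
  cos(100 deg) = -0.1736, sin(100 deg) = 0.9848
  joint[1] = (0.0000, 0.0000) + 10.7 * (-0.1736, 0.9848) = (0.0000 + -1.8580, 0.0000 + 10.5374) = (-1.8580, 10.5374)
link 1: phi[1] = 100 + -85 = 15 deg
  cos(15 deg) = 0.9659, sin(15 deg) = 0.2588
  joint[2] = (-1.8580, 10.5374) + 7.6 * (0.9659, 0.2588) = (-1.8580 + 7.3410, 10.5374 + 1.9670) = (5.4830, 12.5045)
link 2: phi[2] = 100 + -85 + 25 = 40 deg
  cos(40 deg) = 0.7660, sin(40 deg) = 0.6428
  joint[3] = (5.4830, 12.5045) + 6.3 * (0.7660, 0.6428) = (5.4830 + 4.8261, 12.5045 + 4.0496) = (10.3091, 16.5540)
End effector: (10.3091, 16.5540)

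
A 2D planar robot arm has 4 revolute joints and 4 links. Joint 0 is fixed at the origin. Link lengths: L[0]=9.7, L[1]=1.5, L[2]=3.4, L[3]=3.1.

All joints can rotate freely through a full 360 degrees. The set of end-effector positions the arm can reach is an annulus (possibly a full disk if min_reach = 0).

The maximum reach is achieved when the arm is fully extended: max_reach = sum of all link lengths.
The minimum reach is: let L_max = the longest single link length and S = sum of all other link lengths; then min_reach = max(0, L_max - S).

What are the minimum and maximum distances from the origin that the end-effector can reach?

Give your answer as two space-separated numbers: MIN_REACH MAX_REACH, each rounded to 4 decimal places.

Link lengths: [9.7, 1.5, 3.4, 3.1]
max_reach = 9.7 + 1.5 + 3.4 + 3.1 = 17.7
L_max = max([9.7, 1.5, 3.4, 3.1]) = 9.7
S (sum of others) = 17.7 - 9.7 = 8
min_reach = max(0, 9.7 - 8) = max(0, 1.7) = 1.7

Answer: 1.7000 17.7000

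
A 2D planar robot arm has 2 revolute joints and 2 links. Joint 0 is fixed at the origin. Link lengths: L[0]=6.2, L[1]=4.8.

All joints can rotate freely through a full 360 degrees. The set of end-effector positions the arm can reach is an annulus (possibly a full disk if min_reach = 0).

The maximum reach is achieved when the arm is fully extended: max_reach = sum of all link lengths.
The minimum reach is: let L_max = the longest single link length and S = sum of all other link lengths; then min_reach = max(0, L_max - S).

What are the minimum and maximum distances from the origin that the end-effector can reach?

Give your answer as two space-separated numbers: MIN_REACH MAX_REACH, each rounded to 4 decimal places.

Link lengths: [6.2, 4.8]
max_reach = 6.2 + 4.8 = 11
L_max = max([6.2, 4.8]) = 6.2
S (sum of others) = 11 - 6.2 = 4.8
min_reach = max(0, 6.2 - 4.8) = max(0, 1.4) = 1.4

Answer: 1.4000 11.0000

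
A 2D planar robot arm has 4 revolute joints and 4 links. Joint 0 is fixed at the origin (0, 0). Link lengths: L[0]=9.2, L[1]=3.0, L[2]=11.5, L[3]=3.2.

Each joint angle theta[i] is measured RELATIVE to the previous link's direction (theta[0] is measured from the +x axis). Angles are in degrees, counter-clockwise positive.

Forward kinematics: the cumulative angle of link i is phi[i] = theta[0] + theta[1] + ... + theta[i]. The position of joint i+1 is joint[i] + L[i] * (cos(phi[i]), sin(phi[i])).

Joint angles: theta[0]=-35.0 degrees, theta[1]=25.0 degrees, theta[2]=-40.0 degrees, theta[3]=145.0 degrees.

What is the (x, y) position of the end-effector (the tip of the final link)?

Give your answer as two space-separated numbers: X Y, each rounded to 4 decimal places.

Answer: 17.6038 -11.4195

Derivation:
joint[0] = (0.0000, 0.0000)  (base)
link 0: phi[0] = -35 = -35 deg
  cos(-35 deg) = 0.8192, sin(-35 deg) = -0.5736
  joint[1] = (0.0000, 0.0000) + 9.2 * (0.8192, -0.5736) = (0.0000 + 7.5362, 0.0000 + -5.2769) = (7.5362, -5.2769)
link 1: phi[1] = -35 + 25 = -10 deg
  cos(-10 deg) = 0.9848, sin(-10 deg) = -0.1736
  joint[2] = (7.5362, -5.2769) + 3 * (0.9848, -0.1736) = (7.5362 + 2.9544, -5.2769 + -0.5209) = (10.4906, -5.7978)
link 2: phi[2] = -35 + 25 + -40 = -50 deg
  cos(-50 deg) = 0.6428, sin(-50 deg) = -0.7660
  joint[3] = (10.4906, -5.7978) + 11.5 * (0.6428, -0.7660) = (10.4906 + 7.3921, -5.7978 + -8.8095) = (17.8827, -14.6074)
link 3: phi[3] = -35 + 25 + -40 + 145 = 95 deg
  cos(95 deg) = -0.0872, sin(95 deg) = 0.9962
  joint[4] = (17.8827, -14.6074) + 3.2 * (-0.0872, 0.9962) = (17.8827 + -0.2789, -14.6074 + 3.1878) = (17.6038, -11.4195)
End effector: (17.6038, -11.4195)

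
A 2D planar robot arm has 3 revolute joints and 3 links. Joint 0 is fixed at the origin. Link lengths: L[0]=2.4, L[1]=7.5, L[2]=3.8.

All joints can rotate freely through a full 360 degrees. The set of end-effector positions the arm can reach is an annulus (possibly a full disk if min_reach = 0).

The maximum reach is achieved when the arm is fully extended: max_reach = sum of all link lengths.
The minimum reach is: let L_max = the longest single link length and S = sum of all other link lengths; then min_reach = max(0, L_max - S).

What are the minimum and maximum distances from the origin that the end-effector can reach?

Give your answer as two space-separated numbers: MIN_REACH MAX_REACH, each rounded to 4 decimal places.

Answer: 1.3000 13.7000

Derivation:
Link lengths: [2.4, 7.5, 3.8]
max_reach = 2.4 + 7.5 + 3.8 = 13.7
L_max = max([2.4, 7.5, 3.8]) = 7.5
S (sum of others) = 13.7 - 7.5 = 6.2
min_reach = max(0, 7.5 - 6.2) = max(0, 1.3) = 1.3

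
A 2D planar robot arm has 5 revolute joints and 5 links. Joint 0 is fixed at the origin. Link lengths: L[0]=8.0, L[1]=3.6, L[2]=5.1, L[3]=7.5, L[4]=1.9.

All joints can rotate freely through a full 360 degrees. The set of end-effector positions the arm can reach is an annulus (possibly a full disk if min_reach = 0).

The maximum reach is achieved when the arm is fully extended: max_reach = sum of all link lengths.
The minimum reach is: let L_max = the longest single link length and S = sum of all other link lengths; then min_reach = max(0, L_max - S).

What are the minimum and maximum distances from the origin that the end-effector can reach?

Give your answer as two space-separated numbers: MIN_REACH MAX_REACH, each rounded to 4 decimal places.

Link lengths: [8.0, 3.6, 5.1, 7.5, 1.9]
max_reach = 8 + 3.6 + 5.1 + 7.5 + 1.9 = 26.1
L_max = max([8.0, 3.6, 5.1, 7.5, 1.9]) = 8
S (sum of others) = 26.1 - 8 = 18.1
min_reach = max(0, 8 - 18.1) = max(0, -10.1) = 0

Answer: 0.0000 26.1000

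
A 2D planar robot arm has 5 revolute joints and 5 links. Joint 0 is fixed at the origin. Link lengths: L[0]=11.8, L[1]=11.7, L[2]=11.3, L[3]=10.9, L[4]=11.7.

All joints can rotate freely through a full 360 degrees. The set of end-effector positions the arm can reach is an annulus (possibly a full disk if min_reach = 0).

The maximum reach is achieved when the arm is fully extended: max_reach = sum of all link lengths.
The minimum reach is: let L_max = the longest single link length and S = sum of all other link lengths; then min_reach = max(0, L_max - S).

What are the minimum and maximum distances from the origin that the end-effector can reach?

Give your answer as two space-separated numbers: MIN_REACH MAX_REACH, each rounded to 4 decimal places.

Link lengths: [11.8, 11.7, 11.3, 10.9, 11.7]
max_reach = 11.8 + 11.7 + 11.3 + 10.9 + 11.7 = 57.4
L_max = max([11.8, 11.7, 11.3, 10.9, 11.7]) = 11.8
S (sum of others) = 57.4 - 11.8 = 45.6
min_reach = max(0, 11.8 - 45.6) = max(0, -33.8) = 0

Answer: 0.0000 57.4000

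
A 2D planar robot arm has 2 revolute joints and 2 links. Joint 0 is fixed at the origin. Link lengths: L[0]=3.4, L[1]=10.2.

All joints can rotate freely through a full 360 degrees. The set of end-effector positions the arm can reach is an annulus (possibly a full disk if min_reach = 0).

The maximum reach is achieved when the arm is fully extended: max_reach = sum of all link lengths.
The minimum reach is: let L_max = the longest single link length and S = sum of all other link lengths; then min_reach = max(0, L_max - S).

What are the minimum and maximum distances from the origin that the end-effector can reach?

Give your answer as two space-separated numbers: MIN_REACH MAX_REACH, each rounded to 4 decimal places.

Link lengths: [3.4, 10.2]
max_reach = 3.4 + 10.2 = 13.6
L_max = max([3.4, 10.2]) = 10.2
S (sum of others) = 13.6 - 10.2 = 3.4
min_reach = max(0, 10.2 - 3.4) = max(0, 6.8) = 6.8

Answer: 6.8000 13.6000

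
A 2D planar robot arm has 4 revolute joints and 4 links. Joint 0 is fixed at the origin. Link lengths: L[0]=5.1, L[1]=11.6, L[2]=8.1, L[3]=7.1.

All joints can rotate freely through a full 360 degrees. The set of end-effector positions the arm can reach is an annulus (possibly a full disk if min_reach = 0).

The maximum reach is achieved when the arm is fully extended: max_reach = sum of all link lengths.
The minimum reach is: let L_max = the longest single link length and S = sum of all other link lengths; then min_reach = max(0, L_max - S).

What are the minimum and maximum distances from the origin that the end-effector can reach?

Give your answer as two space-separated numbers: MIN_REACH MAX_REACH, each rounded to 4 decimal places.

Link lengths: [5.1, 11.6, 8.1, 7.1]
max_reach = 5.1 + 11.6 + 8.1 + 7.1 = 31.9
L_max = max([5.1, 11.6, 8.1, 7.1]) = 11.6
S (sum of others) = 31.9 - 11.6 = 20.3
min_reach = max(0, 11.6 - 20.3) = max(0, -8.7) = 0

Answer: 0.0000 31.9000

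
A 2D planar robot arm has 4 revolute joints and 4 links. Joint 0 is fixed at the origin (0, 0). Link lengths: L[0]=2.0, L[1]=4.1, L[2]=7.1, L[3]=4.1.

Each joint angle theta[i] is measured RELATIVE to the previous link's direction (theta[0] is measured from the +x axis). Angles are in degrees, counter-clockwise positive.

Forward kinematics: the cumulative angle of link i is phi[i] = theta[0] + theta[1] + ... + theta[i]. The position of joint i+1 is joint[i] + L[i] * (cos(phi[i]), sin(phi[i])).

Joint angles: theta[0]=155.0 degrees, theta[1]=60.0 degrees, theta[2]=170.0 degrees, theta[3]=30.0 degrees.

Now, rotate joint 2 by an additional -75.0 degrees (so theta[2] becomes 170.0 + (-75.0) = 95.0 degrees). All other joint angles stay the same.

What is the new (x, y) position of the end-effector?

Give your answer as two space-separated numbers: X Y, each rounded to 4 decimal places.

Answer: 3.2454 -8.3476

Derivation:
joint[0] = (0.0000, 0.0000)  (base)
link 0: phi[0] = 155 = 155 deg
  cos(155 deg) = -0.9063, sin(155 deg) = 0.4226
  joint[1] = (0.0000, 0.0000) + 2 * (-0.9063, 0.4226) = (0.0000 + -1.8126, 0.0000 + 0.8452) = (-1.8126, 0.8452)
link 1: phi[1] = 155 + 60 = 215 deg
  cos(215 deg) = -0.8192, sin(215 deg) = -0.5736
  joint[2] = (-1.8126, 0.8452) + 4.1 * (-0.8192, -0.5736) = (-1.8126 + -3.3585, 0.8452 + -2.3517) = (-5.1711, -1.5064)
link 2: phi[2] = 155 + 60 + 95 = 310 deg
  cos(310 deg) = 0.6428, sin(310 deg) = -0.7660
  joint[3] = (-5.1711, -1.5064) + 7.1 * (0.6428, -0.7660) = (-5.1711 + 4.5638, -1.5064 + -5.4389) = (-0.6073, -6.9453)
link 3: phi[3] = 155 + 60 + 95 + 30 = 340 deg
  cos(340 deg) = 0.9397, sin(340 deg) = -0.3420
  joint[4] = (-0.6073, -6.9453) + 4.1 * (0.9397, -0.3420) = (-0.6073 + 3.8527, -6.9453 + -1.4023) = (3.2454, -8.3476)
End effector: (3.2454, -8.3476)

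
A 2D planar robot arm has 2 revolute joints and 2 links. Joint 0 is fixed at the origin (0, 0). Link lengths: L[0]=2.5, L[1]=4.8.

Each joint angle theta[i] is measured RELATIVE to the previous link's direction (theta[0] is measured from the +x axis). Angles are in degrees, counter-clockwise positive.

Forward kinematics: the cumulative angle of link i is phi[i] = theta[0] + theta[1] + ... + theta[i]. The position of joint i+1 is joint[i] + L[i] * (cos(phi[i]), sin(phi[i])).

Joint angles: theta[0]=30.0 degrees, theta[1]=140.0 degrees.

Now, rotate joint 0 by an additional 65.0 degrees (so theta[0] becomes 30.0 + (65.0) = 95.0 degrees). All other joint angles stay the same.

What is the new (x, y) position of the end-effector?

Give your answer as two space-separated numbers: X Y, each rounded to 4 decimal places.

joint[0] = (0.0000, 0.0000)  (base)
link 0: phi[0] = 95 = 95 deg
  cos(95 deg) = -0.0872, sin(95 deg) = 0.9962
  joint[1] = (0.0000, 0.0000) + 2.5 * (-0.0872, 0.9962) = (0.0000 + -0.2179, 0.0000 + 2.4905) = (-0.2179, 2.4905)
link 1: phi[1] = 95 + 140 = 235 deg
  cos(235 deg) = -0.5736, sin(235 deg) = -0.8192
  joint[2] = (-0.2179, 2.4905) + 4.8 * (-0.5736, -0.8192) = (-0.2179 + -2.7532, 2.4905 + -3.9319) = (-2.9711, -1.4414)
End effector: (-2.9711, -1.4414)

Answer: -2.9711 -1.4414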